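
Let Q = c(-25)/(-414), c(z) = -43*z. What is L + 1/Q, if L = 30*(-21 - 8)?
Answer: -935664/1075 ≈ -870.38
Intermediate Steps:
L = -870 (L = 30*(-29) = -870)
Q = -1075/414 (Q = -43*(-25)/(-414) = 1075*(-1/414) = -1075/414 ≈ -2.5966)
L + 1/Q = -870 + 1/(-1075/414) = -870 - 414/1075 = -935664/1075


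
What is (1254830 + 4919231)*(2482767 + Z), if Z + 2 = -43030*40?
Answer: 4701948765465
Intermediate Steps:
Z = -1721202 (Z = -2 - 43030*40 = -2 - 1721200 = -1721202)
(1254830 + 4919231)*(2482767 + Z) = (1254830 + 4919231)*(2482767 - 1721202) = 6174061*761565 = 4701948765465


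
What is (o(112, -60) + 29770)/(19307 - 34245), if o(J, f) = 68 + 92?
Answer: -14965/7469 ≈ -2.0036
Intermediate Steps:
o(J, f) = 160
(o(112, -60) + 29770)/(19307 - 34245) = (160 + 29770)/(19307 - 34245) = 29930/(-14938) = 29930*(-1/14938) = -14965/7469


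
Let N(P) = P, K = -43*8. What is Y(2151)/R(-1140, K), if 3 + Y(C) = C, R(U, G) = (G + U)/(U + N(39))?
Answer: 591237/371 ≈ 1593.6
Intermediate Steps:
K = -344
R(U, G) = (G + U)/(39 + U) (R(U, G) = (G + U)/(U + 39) = (G + U)/(39 + U))
Y(C) = -3 + C
Y(2151)/R(-1140, K) = (-3 + 2151)/(((-344 - 1140)/(39 - 1140))) = 2148/((-1484/(-1101))) = 2148/((-1/1101*(-1484))) = 2148/(1484/1101) = 2148*(1101/1484) = 591237/371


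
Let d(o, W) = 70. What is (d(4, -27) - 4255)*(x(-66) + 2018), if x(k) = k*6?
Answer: -6788070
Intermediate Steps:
x(k) = 6*k
(d(4, -27) - 4255)*(x(-66) + 2018) = (70 - 4255)*(6*(-66) + 2018) = -4185*(-396 + 2018) = -4185*1622 = -6788070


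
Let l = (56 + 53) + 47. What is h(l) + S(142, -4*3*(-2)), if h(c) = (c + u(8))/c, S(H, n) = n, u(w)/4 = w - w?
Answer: 25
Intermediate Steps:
u(w) = 0 (u(w) = 4*(w - w) = 4*0 = 0)
l = 156 (l = 109 + 47 = 156)
h(c) = 1 (h(c) = (c + 0)/c = c/c = 1)
h(l) + S(142, -4*3*(-2)) = 1 - 4*3*(-2) = 1 - 12*(-2) = 1 + 24 = 25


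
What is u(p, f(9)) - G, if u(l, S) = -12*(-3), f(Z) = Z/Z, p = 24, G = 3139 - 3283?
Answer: 180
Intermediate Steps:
G = -144
f(Z) = 1
u(l, S) = 36
u(p, f(9)) - G = 36 - 1*(-144) = 36 + 144 = 180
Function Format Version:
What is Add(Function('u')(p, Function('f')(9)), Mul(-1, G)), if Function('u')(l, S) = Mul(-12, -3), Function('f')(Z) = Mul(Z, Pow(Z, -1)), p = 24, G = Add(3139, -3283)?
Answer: 180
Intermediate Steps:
G = -144
Function('f')(Z) = 1
Function('u')(l, S) = 36
Add(Function('u')(p, Function('f')(9)), Mul(-1, G)) = Add(36, Mul(-1, -144)) = Add(36, 144) = 180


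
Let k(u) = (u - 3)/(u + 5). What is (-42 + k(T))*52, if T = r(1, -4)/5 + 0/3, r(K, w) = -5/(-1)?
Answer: -6604/3 ≈ -2201.3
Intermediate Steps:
r(K, w) = 5 (r(K, w) = -5*(-1) = 5)
T = 1 (T = 5/5 + 0/3 = 5*(⅕) + 0*(⅓) = 1 + 0 = 1)
k(u) = (-3 + u)/(5 + u)
(-42 + k(T))*52 = (-42 + (-3 + 1)/(5 + 1))*52 = (-42 - 2/6)*52 = (-42 + (⅙)*(-2))*52 = (-42 - ⅓)*52 = -127/3*52 = -6604/3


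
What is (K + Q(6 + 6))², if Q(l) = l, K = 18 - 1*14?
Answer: 256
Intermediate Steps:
K = 4 (K = 18 - 14 = 4)
(K + Q(6 + 6))² = (4 + (6 + 6))² = (4 + 12)² = 16² = 256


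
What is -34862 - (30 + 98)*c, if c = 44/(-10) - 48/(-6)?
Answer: -176614/5 ≈ -35323.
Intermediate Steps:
c = 18/5 (c = 44*(-⅒) - 48*(-⅙) = -22/5 + 8 = 18/5 ≈ 3.6000)
-34862 - (30 + 98)*c = -34862 - (30 + 98)*18/5 = -34862 - 128*18/5 = -34862 - 1*2304/5 = -34862 - 2304/5 = -176614/5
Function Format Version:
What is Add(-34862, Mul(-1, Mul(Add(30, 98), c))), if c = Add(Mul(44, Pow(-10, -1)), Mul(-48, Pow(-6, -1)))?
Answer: Rational(-176614, 5) ≈ -35323.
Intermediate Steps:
c = Rational(18, 5) (c = Add(Mul(44, Rational(-1, 10)), Mul(-48, Rational(-1, 6))) = Add(Rational(-22, 5), 8) = Rational(18, 5) ≈ 3.6000)
Add(-34862, Mul(-1, Mul(Add(30, 98), c))) = Add(-34862, Mul(-1, Mul(Add(30, 98), Rational(18, 5)))) = Add(-34862, Mul(-1, Mul(128, Rational(18, 5)))) = Add(-34862, Mul(-1, Rational(2304, 5))) = Add(-34862, Rational(-2304, 5)) = Rational(-176614, 5)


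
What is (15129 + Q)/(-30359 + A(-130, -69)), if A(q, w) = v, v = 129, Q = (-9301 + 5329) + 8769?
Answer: -9963/15115 ≈ -0.65915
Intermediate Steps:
Q = 4797 (Q = -3972 + 8769 = 4797)
A(q, w) = 129
(15129 + Q)/(-30359 + A(-130, -69)) = (15129 + 4797)/(-30359 + 129) = 19926/(-30230) = 19926*(-1/30230) = -9963/15115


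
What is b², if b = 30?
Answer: 900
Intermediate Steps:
b² = 30² = 900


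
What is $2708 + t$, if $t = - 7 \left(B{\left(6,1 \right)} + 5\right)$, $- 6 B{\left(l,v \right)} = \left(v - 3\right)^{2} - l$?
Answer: $\frac{8012}{3} \approx 2670.7$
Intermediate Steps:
$B{\left(l,v \right)} = - \frac{\left(-3 + v\right)^{2}}{6} + \frac{l}{6}$ ($B{\left(l,v \right)} = - \frac{\left(v - 3\right)^{2} - l}{6} = - \frac{\left(-3 + v\right)^{2} - l}{6} = - \frac{\left(-3 + v\right)^{2}}{6} + \frac{l}{6}$)
$t = - \frac{112}{3}$ ($t = - 7 \left(\left(- \frac{\left(-3 + 1\right)^{2}}{6} + \frac{1}{6} \cdot 6\right) + 5\right) = - 7 \left(\left(- \frac{\left(-2\right)^{2}}{6} + 1\right) + 5\right) = - 7 \left(\left(\left(- \frac{1}{6}\right) 4 + 1\right) + 5\right) = - 7 \left(\left(- \frac{2}{3} + 1\right) + 5\right) = - 7 \left(\frac{1}{3} + 5\right) = \left(-7\right) \frac{16}{3} = - \frac{112}{3} \approx -37.333$)
$2708 + t = 2708 - \frac{112}{3} = \frac{8012}{3}$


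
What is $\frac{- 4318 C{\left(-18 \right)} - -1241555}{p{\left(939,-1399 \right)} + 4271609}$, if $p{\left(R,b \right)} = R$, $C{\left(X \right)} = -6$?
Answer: $\frac{1267463}{4272548} \approx 0.29665$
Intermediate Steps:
$\frac{- 4318 C{\left(-18 \right)} - -1241555}{p{\left(939,-1399 \right)} + 4271609} = \frac{\left(-4318\right) \left(-6\right) - -1241555}{939 + 4271609} = \frac{25908 + \left(-1084313 + 2325868\right)}{4272548} = \left(25908 + 1241555\right) \frac{1}{4272548} = 1267463 \cdot \frac{1}{4272548} = \frac{1267463}{4272548}$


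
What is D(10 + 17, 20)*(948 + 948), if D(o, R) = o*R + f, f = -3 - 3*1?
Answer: 1012464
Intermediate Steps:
f = -6 (f = -3 - 3 = -6)
D(o, R) = -6 + R*o (D(o, R) = o*R - 6 = R*o - 6 = -6 + R*o)
D(10 + 17, 20)*(948 + 948) = (-6 + 20*(10 + 17))*(948 + 948) = (-6 + 20*27)*1896 = (-6 + 540)*1896 = 534*1896 = 1012464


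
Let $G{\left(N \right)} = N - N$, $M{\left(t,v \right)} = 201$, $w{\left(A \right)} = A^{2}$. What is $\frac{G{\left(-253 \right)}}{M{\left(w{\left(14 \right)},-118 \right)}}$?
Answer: $0$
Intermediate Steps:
$G{\left(N \right)} = 0$
$\frac{G{\left(-253 \right)}}{M{\left(w{\left(14 \right)},-118 \right)}} = \frac{0}{201} = 0 \cdot \frac{1}{201} = 0$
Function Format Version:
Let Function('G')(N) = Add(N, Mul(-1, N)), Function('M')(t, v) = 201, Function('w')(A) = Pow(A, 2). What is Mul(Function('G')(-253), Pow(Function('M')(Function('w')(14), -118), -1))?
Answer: 0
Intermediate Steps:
Function('G')(N) = 0
Mul(Function('G')(-253), Pow(Function('M')(Function('w')(14), -118), -1)) = Mul(0, Pow(201, -1)) = Mul(0, Rational(1, 201)) = 0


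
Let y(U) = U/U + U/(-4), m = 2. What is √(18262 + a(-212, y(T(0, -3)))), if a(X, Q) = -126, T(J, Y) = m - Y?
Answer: 2*√4534 ≈ 134.67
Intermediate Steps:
T(J, Y) = 2 - Y
y(U) = 1 - U/4 (y(U) = 1 + U*(-¼) = 1 - U/4)
√(18262 + a(-212, y(T(0, -3)))) = √(18262 - 126) = √18136 = 2*√4534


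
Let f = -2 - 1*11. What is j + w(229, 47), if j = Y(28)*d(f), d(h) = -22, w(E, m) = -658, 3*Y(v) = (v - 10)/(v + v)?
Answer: -9245/14 ≈ -660.36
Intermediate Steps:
Y(v) = (-10 + v)/(6*v) (Y(v) = ((v - 10)/(v + v))/3 = ((-10 + v)/((2*v)))/3 = ((-10 + v)*(1/(2*v)))/3 = ((-10 + v)/(2*v))/3 = (-10 + v)/(6*v))
f = -13 (f = -2 - 11 = -13)
j = -33/14 (j = ((⅙)*(-10 + 28)/28)*(-22) = ((⅙)*(1/28)*18)*(-22) = (3/28)*(-22) = -33/14 ≈ -2.3571)
j + w(229, 47) = -33/14 - 658 = -9245/14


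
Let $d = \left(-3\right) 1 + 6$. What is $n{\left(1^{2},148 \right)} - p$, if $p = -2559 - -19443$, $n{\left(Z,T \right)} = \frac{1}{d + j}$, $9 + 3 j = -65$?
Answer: $- \frac{1097463}{65} \approx -16884.0$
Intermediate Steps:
$j = - \frac{74}{3}$ ($j = -3 + \frac{1}{3} \left(-65\right) = -3 - \frac{65}{3} = - \frac{74}{3} \approx -24.667$)
$d = 3$ ($d = -3 + 6 = 3$)
$n{\left(Z,T \right)} = - \frac{3}{65}$ ($n{\left(Z,T \right)} = \frac{1}{3 - \frac{74}{3}} = \frac{1}{- \frac{65}{3}} = - \frac{3}{65}$)
$p = 16884$ ($p = -2559 + 19443 = 16884$)
$n{\left(1^{2},148 \right)} - p = - \frac{3}{65} - 16884 = - \frac{1097463}{65}$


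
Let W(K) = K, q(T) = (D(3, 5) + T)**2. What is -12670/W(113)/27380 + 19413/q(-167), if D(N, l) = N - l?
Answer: 5970078935/8836602034 ≈ 0.67561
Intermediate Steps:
q(T) = (-2 + T)**2 (q(T) = ((3 - 1*5) + T)**2 = ((3 - 5) + T)**2 = (-2 + T)**2)
-12670/W(113)/27380 + 19413/q(-167) = -12670/113/27380 + 19413/((-2 - 167)**2) = -12670*1/113*(1/27380) + 19413/((-169)**2) = -12670/113*1/27380 + 19413/28561 = -1267/309394 + 19413*(1/28561) = -1267/309394 + 19413/28561 = 5970078935/8836602034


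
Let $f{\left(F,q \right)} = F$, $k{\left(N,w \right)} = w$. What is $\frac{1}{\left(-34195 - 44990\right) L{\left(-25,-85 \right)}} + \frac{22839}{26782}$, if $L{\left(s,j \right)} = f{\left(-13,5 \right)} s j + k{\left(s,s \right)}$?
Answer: $\frac{255128555467}{299174787375} \approx 0.85277$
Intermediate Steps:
$L{\left(s,j \right)} = s - 13 j s$ ($L{\left(s,j \right)} = - 13 s j + s = - 13 j s + s = s - 13 j s$)
$\frac{1}{\left(-34195 - 44990\right) L{\left(-25,-85 \right)}} + \frac{22839}{26782} = \frac{1}{\left(-34195 - 44990\right) \left(- 25 \left(1 - -1105\right)\right)} + \frac{22839}{26782} = \frac{1}{\left(-79185\right) \left(- 25 \left(1 + 1105\right)\right)} + 22839 \cdot \frac{1}{26782} = - \frac{1}{79185 \left(\left(-25\right) 1106\right)} + \frac{22839}{26782} = - \frac{1}{79185 \left(-27650\right)} + \frac{22839}{26782} = \left(- \frac{1}{79185}\right) \left(- \frac{1}{27650}\right) + \frac{22839}{26782} = \frac{1}{2189465250} + \frac{22839}{26782} = \frac{255128555467}{299174787375}$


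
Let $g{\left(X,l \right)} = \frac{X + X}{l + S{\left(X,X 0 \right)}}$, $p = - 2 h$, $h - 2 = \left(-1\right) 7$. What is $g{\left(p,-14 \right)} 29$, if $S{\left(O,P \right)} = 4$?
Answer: $-58$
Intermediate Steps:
$h = -5$ ($h = 2 - 7 = -5$)
$p = 10$ ($p = \left(-2\right) \left(-5\right) = 10$)
$g{\left(X,l \right)} = \frac{2 X}{4 + l}$ ($g{\left(X,l \right)} = \frac{X + X}{l + 4} = \frac{2 X}{4 + l}$)
$g{\left(p,-14 \right)} 29 = 2 \cdot 10 \frac{1}{4 - 14} \cdot 29 = 2 \cdot 10 \frac{1}{-10} \cdot 29 = 2 \cdot 10 \left(- \frac{1}{10}\right) 29 = \left(-2\right) 29 = -58$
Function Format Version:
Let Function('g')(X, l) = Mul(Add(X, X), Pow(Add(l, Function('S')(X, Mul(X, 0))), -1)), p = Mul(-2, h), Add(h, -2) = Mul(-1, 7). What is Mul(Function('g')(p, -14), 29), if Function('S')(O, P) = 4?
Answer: -58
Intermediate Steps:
h = -5 (h = Add(2, Mul(-1, 7)) = Add(2, -7) = -5)
p = 10 (p = Mul(-2, -5) = 10)
Function('g')(X, l) = Mul(2, X, Pow(Add(4, l), -1)) (Function('g')(X, l) = Mul(Add(X, X), Pow(Add(l, 4), -1)) = Mul(Mul(2, X), Pow(Add(4, l), -1)) = Mul(2, X, Pow(Add(4, l), -1)))
Mul(Function('g')(p, -14), 29) = Mul(Mul(2, 10, Pow(Add(4, -14), -1)), 29) = Mul(Mul(2, 10, Pow(-10, -1)), 29) = Mul(Mul(2, 10, Rational(-1, 10)), 29) = Mul(-2, 29) = -58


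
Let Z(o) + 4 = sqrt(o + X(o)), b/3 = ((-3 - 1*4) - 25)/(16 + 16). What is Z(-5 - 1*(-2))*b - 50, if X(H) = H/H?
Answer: -38 - 3*I*sqrt(2) ≈ -38.0 - 4.2426*I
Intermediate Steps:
X(H) = 1
b = -3 (b = 3*(((-3 - 1*4) - 25)/(16 + 16)) = 3*(((-3 - 4) - 25)/32) = 3*((-7 - 25)*(1/32)) = 3*(-32*1/32) = 3*(-1) = -3)
Z(o) = -4 + sqrt(1 + o) (Z(o) = -4 + sqrt(o + 1) = -4 + sqrt(1 + o))
Z(-5 - 1*(-2))*b - 50 = (-4 + sqrt(1 + (-5 - 1*(-2))))*(-3) - 50 = (-4 + sqrt(1 + (-5 + 2)))*(-3) - 50 = (-4 + sqrt(1 - 3))*(-3) - 50 = (-4 + sqrt(-2))*(-3) - 50 = (-4 + I*sqrt(2))*(-3) - 50 = (12 - 3*I*sqrt(2)) - 50 = -38 - 3*I*sqrt(2)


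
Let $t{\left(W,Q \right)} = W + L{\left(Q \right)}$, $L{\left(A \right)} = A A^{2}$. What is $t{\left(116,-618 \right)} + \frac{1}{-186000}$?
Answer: $- \frac{43901378376001}{186000} \approx -2.3603 \cdot 10^{8}$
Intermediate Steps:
$L{\left(A \right)} = A^{3}$
$t{\left(W,Q \right)} = W + Q^{3}$
$t{\left(116,-618 \right)} + \frac{1}{-186000} = \left(116 + \left(-618\right)^{3}\right) + \frac{1}{-186000} = \left(116 - 236029032\right) - \frac{1}{186000} = -236028916 - \frac{1}{186000} = - \frac{43901378376001}{186000}$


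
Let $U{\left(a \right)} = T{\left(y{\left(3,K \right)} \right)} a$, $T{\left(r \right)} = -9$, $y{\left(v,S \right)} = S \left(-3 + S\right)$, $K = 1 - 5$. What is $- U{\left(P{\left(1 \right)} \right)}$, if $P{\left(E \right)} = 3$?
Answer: $27$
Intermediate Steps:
$K = -4$ ($K = 1 - 5 = -4$)
$U{\left(a \right)} = - 9 a$
$- U{\left(P{\left(1 \right)} \right)} = - \left(-9\right) 3 = \left(-1\right) \left(-27\right) = 27$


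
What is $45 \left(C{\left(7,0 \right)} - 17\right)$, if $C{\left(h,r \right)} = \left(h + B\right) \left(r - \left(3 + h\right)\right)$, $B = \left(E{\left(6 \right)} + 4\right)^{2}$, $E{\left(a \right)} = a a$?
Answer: $-723915$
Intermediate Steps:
$E{\left(a \right)} = a^{2}$
$B = 1600$ ($B = \left(6^{2} + 4\right)^{2} = \left(36 + 4\right)^{2} = 40^{2} = 1600$)
$C{\left(h,r \right)} = \left(1600 + h\right) \left(-3 + r - h\right)$ ($C{\left(h,r \right)} = \left(h + 1600\right) \left(r - \left(3 + h\right)\right) = \left(1600 + h\right) \left(-3 + r - h\right)$)
$45 \left(C{\left(7,0 \right)} - 17\right) = 45 \left(\left(-4800 - 7^{2} - 11221 + 1600 \cdot 0 + 7 \cdot 0\right) - 17\right) = 45 \left(\left(-4800 - 49 - 11221 + 0 + 0\right) - 17\right) = 45 \left(-16070 - 17\right) = 45 \left(-16087\right) = -723915$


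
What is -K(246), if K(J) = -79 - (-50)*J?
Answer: -12221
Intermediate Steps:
K(J) = -79 + 50*J
-K(246) = -(-79 + 50*246) = -(-79 + 12300) = -1*12221 = -12221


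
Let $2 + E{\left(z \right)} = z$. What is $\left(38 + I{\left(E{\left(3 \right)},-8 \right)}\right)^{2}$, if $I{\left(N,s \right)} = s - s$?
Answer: $1444$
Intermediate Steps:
$E{\left(z \right)} = -2 + z$
$I{\left(N,s \right)} = 0$
$\left(38 + I{\left(E{\left(3 \right)},-8 \right)}\right)^{2} = \left(38 + 0\right)^{2} = 38^{2} = 1444$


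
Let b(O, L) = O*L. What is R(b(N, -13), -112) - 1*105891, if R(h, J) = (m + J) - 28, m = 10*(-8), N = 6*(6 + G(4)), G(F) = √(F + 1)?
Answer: -106111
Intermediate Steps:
G(F) = √(1 + F)
N = 36 + 6*√5 (N = 6*(6 + √(1 + 4)) = 6*(6 + √5) = 36 + 6*√5 ≈ 49.416)
m = -80
b(O, L) = L*O
R(h, J) = -108 + J (R(h, J) = (-80 + J) - 28 = -108 + J)
R(b(N, -13), -112) - 1*105891 = (-108 - 112) - 1*105891 = -220 - 105891 = -106111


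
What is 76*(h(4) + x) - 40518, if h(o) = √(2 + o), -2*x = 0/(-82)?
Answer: -40518 + 76*√6 ≈ -40332.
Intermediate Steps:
x = 0 (x = -0/(-82) = -0*(-1)/82 = -½*0 = 0)
76*(h(4) + x) - 40518 = 76*(√(2 + 4) + 0) - 40518 = 76*(√6 + 0) - 40518 = 76*√6 - 40518 = -40518 + 76*√6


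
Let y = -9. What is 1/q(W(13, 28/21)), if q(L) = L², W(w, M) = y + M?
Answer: 9/529 ≈ 0.017013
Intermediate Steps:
W(w, M) = -9 + M
1/q(W(13, 28/21)) = 1/((-9 + 28/21)²) = 1/((-9 + 28*(1/21))²) = 1/((-9 + 4/3)²) = 1/((-23/3)²) = 1/(529/9) = 9/529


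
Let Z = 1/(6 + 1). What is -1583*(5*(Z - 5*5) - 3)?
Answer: 1410453/7 ≈ 2.0149e+5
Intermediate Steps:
Z = ⅐ (Z = 1/7 = ⅐ ≈ 0.14286)
-1583*(5*(Z - 5*5) - 3) = -1583*(5*(⅐ - 5*5) - 3) = -1583*(5*(⅐ - 25) - 3) = -1583*(5*(-174/7) - 3) = -1583*(-870/7 - 3) = -1583*(-891/7) = 1410453/7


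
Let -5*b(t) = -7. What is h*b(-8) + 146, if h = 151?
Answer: 1787/5 ≈ 357.40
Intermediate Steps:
b(t) = 7/5 (b(t) = -⅕*(-7) = 7/5)
h*b(-8) + 146 = 151*(7/5) + 146 = 1057/5 + 146 = 1787/5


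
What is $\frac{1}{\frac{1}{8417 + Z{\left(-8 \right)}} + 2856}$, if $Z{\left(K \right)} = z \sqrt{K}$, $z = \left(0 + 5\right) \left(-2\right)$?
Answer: $\frac{202338152201}{577877786725009} - \frac{20 i \sqrt{2}}{577877786725009} \approx 0.00035014 - 4.8945 \cdot 10^{-14} i$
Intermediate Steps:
$z = -10$ ($z = 5 \left(-2\right) = -10$)
$Z{\left(K \right)} = - 10 \sqrt{K}$
$\frac{1}{\frac{1}{8417 + Z{\left(-8 \right)}} + 2856} = \frac{1}{\frac{1}{8417 - 10 \sqrt{-8}} + 2856} = \frac{1}{\frac{1}{8417 - 10 \cdot 2 i \sqrt{2}} + 2856} = \frac{1}{\frac{1}{8417 - 20 i \sqrt{2}} + 2856} = \frac{1}{2856 + \frac{1}{8417 - 20 i \sqrt{2}}}$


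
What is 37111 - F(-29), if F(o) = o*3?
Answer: 37198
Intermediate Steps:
F(o) = 3*o
37111 - F(-29) = 37111 - 3*(-29) = 37111 - 1*(-87) = 37111 + 87 = 37198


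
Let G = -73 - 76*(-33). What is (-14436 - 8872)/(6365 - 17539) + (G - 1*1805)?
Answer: 3531464/5587 ≈ 632.09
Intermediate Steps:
G = 2435 (G = -73 + 2508 = 2435)
(-14436 - 8872)/(6365 - 17539) + (G - 1*1805) = (-14436 - 8872)/(6365 - 17539) + (2435 - 1*1805) = -23308/(-11174) + (2435 - 1805) = -23308*(-1/11174) + 630 = 11654/5587 + 630 = 3531464/5587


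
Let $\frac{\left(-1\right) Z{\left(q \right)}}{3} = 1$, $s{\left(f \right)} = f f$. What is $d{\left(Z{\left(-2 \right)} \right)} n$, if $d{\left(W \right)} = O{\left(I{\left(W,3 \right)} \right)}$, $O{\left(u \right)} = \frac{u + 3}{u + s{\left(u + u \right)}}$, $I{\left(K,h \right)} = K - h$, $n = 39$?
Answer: $- \frac{39}{46} \approx -0.84783$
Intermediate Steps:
$s{\left(f \right)} = f^{2}$
$Z{\left(q \right)} = -3$ ($Z{\left(q \right)} = \left(-3\right) 1 = -3$)
$O{\left(u \right)} = \frac{3 + u}{u + 4 u^{2}}$ ($O{\left(u \right)} = \frac{u + 3}{u + \left(u + u\right)^{2}} = \frac{3 + u}{u + \left(2 u\right)^{2}} = \frac{3 + u}{u + 4 u^{2}}$)
$d{\left(W \right)} = \frac{W}{\left(-11 + 4 W\right) \left(-3 + W\right)}$ ($d{\left(W \right)} = \frac{3 + \left(W - 3\right)}{\left(W - 3\right) \left(1 + 4 \left(W - 3\right)\right)} = \frac{3 + \left(-3 + W\right)}{\left(-3 + W\right) \left(1 + 4 \left(-3 + W\right)\right)} = \frac{W}{\left(-3 + W\right) \left(1 + \left(-12 + 4 W\right)\right)} = \frac{W}{\left(-3 + W\right) \left(-11 + 4 W\right)} = \frac{W}{\left(-11 + 4 W\right) \left(-3 + W\right)}$)
$d{\left(Z{\left(-2 \right)} \right)} n = - \frac{3}{-3 - 3 + 4 \left(-3 - 3\right)^{2}} \cdot 39 = - \frac{3}{-3 - 3 + 4 \left(-6\right)^{2}} \cdot 39 = - \frac{3}{-3 - 3 + 4 \cdot 36} \cdot 39 = - \frac{3}{-3 - 3 + 144} \cdot 39 = - \frac{3}{138} \cdot 39 = \left(-3\right) \frac{1}{138} \cdot 39 = \left(- \frac{1}{46}\right) 39 = - \frac{39}{46}$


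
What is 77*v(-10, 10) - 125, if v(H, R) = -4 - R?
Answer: -1203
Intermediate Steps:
77*v(-10, 10) - 125 = 77*(-4 - 1*10) - 125 = 77*(-4 - 10) - 125 = 77*(-14) - 125 = -1078 - 125 = -1203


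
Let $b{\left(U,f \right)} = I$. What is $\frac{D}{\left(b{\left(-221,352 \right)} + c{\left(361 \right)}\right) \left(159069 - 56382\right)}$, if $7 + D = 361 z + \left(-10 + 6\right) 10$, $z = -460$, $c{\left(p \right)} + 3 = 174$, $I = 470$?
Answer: $- \frac{55369}{21940789} \approx -0.0025236$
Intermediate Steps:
$b{\left(U,f \right)} = 470$
$c{\left(p \right)} = 171$ ($c{\left(p \right)} = -3 + 174 = 171$)
$D = -166107$ ($D = -7 + \left(361 \left(-460\right) + \left(-10 + 6\right) 10\right) = -7 - 166100 = -166107$)
$\frac{D}{\left(b{\left(-221,352 \right)} + c{\left(361 \right)}\right) \left(159069 - 56382\right)} = - \frac{166107}{\left(470 + 171\right) \left(159069 - 56382\right)} = - \frac{166107}{641 \cdot 102687} = - \frac{166107}{65822367} = \left(-166107\right) \frac{1}{65822367} = - \frac{55369}{21940789}$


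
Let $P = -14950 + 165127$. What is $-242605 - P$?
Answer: $-392782$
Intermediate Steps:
$P = 150177$
$-242605 - P = -242605 - 150177 = -392782$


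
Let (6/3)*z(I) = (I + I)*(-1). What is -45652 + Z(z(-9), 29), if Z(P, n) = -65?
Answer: -45717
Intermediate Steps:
z(I) = -I (z(I) = ((I + I)*(-1))/2 = ((2*I)*(-1))/2 = (-2*I)/2 = -I)
-45652 + Z(z(-9), 29) = -45652 - 65 = -45717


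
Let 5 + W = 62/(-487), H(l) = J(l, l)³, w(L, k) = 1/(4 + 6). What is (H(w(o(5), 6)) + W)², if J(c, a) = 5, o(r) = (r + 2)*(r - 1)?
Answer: 3407990884/237169 ≈ 14369.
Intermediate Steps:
o(r) = (-1 + r)*(2 + r) (o(r) = (2 + r)*(-1 + r) = (-1 + r)*(2 + r))
w(L, k) = ⅒ (w(L, k) = 1/10 = ⅒)
H(l) = 125 (H(l) = 5³ = 125)
W = -2497/487 (W = -5 + 62/(-487) = -5 + 62*(-1/487) = -5 - 62/487 = -2497/487 ≈ -5.1273)
(H(w(o(5), 6)) + W)² = (125 - 2497/487)² = (58378/487)² = 3407990884/237169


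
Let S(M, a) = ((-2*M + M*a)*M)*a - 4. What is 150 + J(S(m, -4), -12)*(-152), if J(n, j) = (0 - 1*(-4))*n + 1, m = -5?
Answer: -362370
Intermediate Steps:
S(M, a) = -4 + M*a*(-2*M + M*a) (S(M, a) = (M*(-2*M + M*a))*a - 4 = M*a*(-2*M + M*a) - 4 = -4 + M*a*(-2*M + M*a))
J(n, j) = 1 + 4*n (J(n, j) = (0 + 4)*n + 1 = 4*n + 1 = 1 + 4*n)
150 + J(S(m, -4), -12)*(-152) = 150 + (1 + 4*(-4 + (-5)**2*(-4)**2 - 2*(-4)*(-5)**2))*(-152) = 150 + (1 + 4*(-4 + 25*16 - 2*(-4)*25))*(-152) = 150 + (1 + 4*(-4 + 400 + 200))*(-152) = 150 + (1 + 4*596)*(-152) = 150 + (1 + 2384)*(-152) = 150 + 2385*(-152) = 150 - 362520 = -362370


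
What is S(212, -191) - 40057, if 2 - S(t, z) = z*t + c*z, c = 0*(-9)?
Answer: 437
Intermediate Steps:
c = 0
S(t, z) = 2 - t*z (S(t, z) = 2 - (z*t + 0*z) = 2 - (t*z + 0) = 2 - t*z)
S(212, -191) - 40057 = (2 - 1*212*(-191)) - 40057 = (2 + 40492) - 40057 = 40494 - 40057 = 437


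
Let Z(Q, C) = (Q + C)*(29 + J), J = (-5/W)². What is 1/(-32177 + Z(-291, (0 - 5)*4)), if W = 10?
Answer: -4/165095 ≈ -2.4228e-5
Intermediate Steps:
J = ¼ (J = (-5/10)² = (-5*⅒)² = (-½)² = ¼ ≈ 0.25000)
Z(Q, C) = 117*C/4 + 117*Q/4 (Z(Q, C) = (Q + C)*(29 + ¼) = (C + Q)*(117/4) = 117*C/4 + 117*Q/4)
1/(-32177 + Z(-291, (0 - 5)*4)) = 1/(-32177 + (117*((0 - 5)*4)/4 + (117/4)*(-291))) = 1/(-32177 + (117*(-5*4)/4 - 34047/4)) = 1/(-32177 + ((117/4)*(-20) - 34047/4)) = 1/(-32177 + (-585 - 34047/4)) = 1/(-32177 - 36387/4) = 1/(-165095/4) = -4/165095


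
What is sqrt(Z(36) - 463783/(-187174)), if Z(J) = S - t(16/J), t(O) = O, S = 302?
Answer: sqrt(95863837506242)/561522 ≈ 17.437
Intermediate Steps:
Z(J) = 302 - 16/J
sqrt(Z(36) - 463783/(-187174)) = sqrt((302 - 16/36) - 463783/(-187174)) = sqrt((302 - 16*1/36) - 463783*(-1/187174)) = sqrt((302 - 4/9) + 463783/187174) = sqrt(2714/9 + 463783/187174) = sqrt(512164283/1684566) = sqrt(95863837506242)/561522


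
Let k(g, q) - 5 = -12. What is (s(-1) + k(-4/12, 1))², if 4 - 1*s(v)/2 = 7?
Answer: 169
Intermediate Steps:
k(g, q) = -7 (k(g, q) = 5 - 12 = -7)
s(v) = -6 (s(v) = 8 - 2*7 = 8 - 14 = -6)
(s(-1) + k(-4/12, 1))² = (-6 - 7)² = (-13)² = 169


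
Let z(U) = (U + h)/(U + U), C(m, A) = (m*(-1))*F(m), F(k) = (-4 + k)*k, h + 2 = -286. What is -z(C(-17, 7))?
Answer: -1927/4046 ≈ -0.47627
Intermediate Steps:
h = -288 (h = -2 - 286 = -288)
F(k) = k*(-4 + k)
C(m, A) = -m²*(-4 + m) (C(m, A) = (m*(-1))*(m*(-4 + m)) = (-m)*(m*(-4 + m)) = -m²*(-4 + m))
z(U) = (-288 + U)/(2*U) (z(U) = (U - 288)/(U + U) = (-288 + U)/((2*U)) = (-288 + U)*(1/(2*U)) = (-288 + U)/(2*U))
-z(C(-17, 7)) = -(-288 + (-17)²*(4 - 1*(-17)))/(2*((-17)²*(4 - 1*(-17)))) = -(-288 + 289*(4 + 17))/(2*(289*(4 + 17))) = -(-288 + 289*21)/(2*(289*21)) = -(-288 + 6069)/(2*6069) = -5781/(2*6069) = -1*1927/4046 = -1927/4046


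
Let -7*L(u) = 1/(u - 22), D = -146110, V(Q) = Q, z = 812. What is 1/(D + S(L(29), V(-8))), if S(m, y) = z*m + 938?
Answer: -7/1016320 ≈ -6.8876e-6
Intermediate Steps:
L(u) = -1/(7*(-22 + u)) (L(u) = -1/(7*(u - 22)) = -1/(7*(-22 + u)))
S(m, y) = 938 + 812*m (S(m, y) = 812*m + 938 = 938 + 812*m)
1/(D + S(L(29), V(-8))) = 1/(-146110 + (938 + 812*(-1/(-154 + 7*29)))) = 1/(-146110 + (938 + 812*(-1/(-154 + 203)))) = 1/(-146110 + (938 + 812*(-1/49))) = 1/(-146110 + (938 - 116/7)) = 1/(-146110 + 6450/7) = 1/(-1016320/7) = -7/1016320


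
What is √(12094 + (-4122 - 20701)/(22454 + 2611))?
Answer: √844164934295/8355 ≈ 109.97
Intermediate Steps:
√(12094 + (-4122 - 20701)/(22454 + 2611)) = √(12094 - 24823/25065) = √(303111287/25065) = √844164934295/8355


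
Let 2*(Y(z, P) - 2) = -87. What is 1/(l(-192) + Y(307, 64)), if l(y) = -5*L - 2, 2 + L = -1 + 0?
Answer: -2/57 ≈ -0.035088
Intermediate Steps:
L = -3 (L = -2 + (-1 + 0) = -2 - 1 = -3)
Y(z, P) = -83/2 (Y(z, P) = 2 + (½)*(-87) = 2 - 87/2 = -83/2)
l(y) = 13 (l(y) = -5*(-3) - 2 = 15 - 2 = 13)
1/(l(-192) + Y(307, 64)) = 1/(13 - 83/2) = 1/(-57/2) = -2/57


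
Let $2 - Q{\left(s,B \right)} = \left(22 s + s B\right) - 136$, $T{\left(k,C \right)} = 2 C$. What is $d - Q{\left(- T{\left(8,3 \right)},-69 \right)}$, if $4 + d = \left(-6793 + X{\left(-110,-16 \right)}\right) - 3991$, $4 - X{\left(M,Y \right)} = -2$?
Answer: $-10638$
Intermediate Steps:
$X{\left(M,Y \right)} = 6$ ($X{\left(M,Y \right)} = 4 - -2 = 4 + 2 = 6$)
$Q{\left(s,B \right)} = 138 - 22 s - B s$ ($Q{\left(s,B \right)} = 2 - \left(\left(22 s + s B\right) - 136\right) = 2 - \left(\left(22 s + B s\right) - 136\right) = 2 - \left(-136 + 22 s + B s\right) = 138 - 22 s - B s$)
$d = -10782$ ($d = -4 + \left(\left(-6793 + 6\right) - 3991\right) = -4 - 10778 = -10782$)
$d - Q{\left(- T{\left(8,3 \right)},-69 \right)} = -10782 - \left(138 - 22 \left(- 2 \cdot 3\right) - - 69 \left(- 2 \cdot 3\right)\right) = -10782 - \left(138 - 22 \left(\left(-1\right) 6\right) - - 69 \left(\left(-1\right) 6\right)\right) = -10782 - \left(138 - -132 - \left(-69\right) \left(-6\right)\right) = -10782 - \left(138 + 132 - 414\right) = -10782 - -144 = -10782 + 144 = -10638$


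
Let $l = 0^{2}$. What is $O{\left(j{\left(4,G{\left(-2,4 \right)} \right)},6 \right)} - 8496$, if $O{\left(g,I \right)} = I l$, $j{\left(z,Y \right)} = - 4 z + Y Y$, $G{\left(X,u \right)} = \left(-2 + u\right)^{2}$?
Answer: $-8496$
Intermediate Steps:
$j{\left(z,Y \right)} = Y^{2} - 4 z$ ($j{\left(z,Y \right)} = - 4 z + Y^{2} = Y^{2} - 4 z$)
$l = 0$
$O{\left(g,I \right)} = 0$ ($O{\left(g,I \right)} = I 0 = 0$)
$O{\left(j{\left(4,G{\left(-2,4 \right)} \right)},6 \right)} - 8496 = 0 - 8496 = -8496$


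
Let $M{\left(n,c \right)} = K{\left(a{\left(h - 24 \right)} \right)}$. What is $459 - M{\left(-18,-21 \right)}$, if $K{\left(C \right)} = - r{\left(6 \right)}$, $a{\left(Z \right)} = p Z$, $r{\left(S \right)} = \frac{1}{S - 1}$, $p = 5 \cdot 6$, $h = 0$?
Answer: $\frac{2296}{5} \approx 459.2$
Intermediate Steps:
$p = 30$
$r{\left(S \right)} = \frac{1}{-1 + S}$
$a{\left(Z \right)} = 30 Z$
$K{\left(C \right)} = - \frac{1}{5}$ ($K{\left(C \right)} = - \frac{1}{-1 + 6} = - \frac{1}{5}$)
$M{\left(n,c \right)} = - \frac{1}{5}$
$459 - M{\left(-18,-21 \right)} = 459 - - \frac{1}{5} = 459 + \frac{1}{5} = \frac{2296}{5}$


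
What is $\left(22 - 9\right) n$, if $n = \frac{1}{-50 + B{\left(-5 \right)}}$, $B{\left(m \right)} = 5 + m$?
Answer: $- \frac{13}{50} \approx -0.26$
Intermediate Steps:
$n = - \frac{1}{50}$ ($n = \frac{1}{-50 + \left(5 - 5\right)} = \frac{1}{-50 + 0} = \frac{1}{-50} = - \frac{1}{50} \approx -0.02$)
$\left(22 - 9\right) n = \left(22 - 9\right) \left(- \frac{1}{50}\right) = 13 \left(- \frac{1}{50}\right) = - \frac{13}{50}$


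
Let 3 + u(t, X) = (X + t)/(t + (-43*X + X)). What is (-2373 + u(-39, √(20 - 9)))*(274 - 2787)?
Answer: 35594124461/5961 - 1404767*√11/5961 ≈ 5.9704e+6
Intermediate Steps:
u(t, X) = -3 + (X + t)/(t - 42*X) (u(t, X) = -3 + (X + t)/(t + (-43*X + X)) = -3 + (X + t)/(t - 42*X))
(-2373 + u(-39, √(20 - 9)))*(274 - 2787) = (-2373 + (-127*√(20 - 9) + 2*(-39))/(-1*(-39) + 42*√(20 - 9)))*(274 - 2787) = (-2373 + (-127*√11 - 78)/(39 + 42*√11))*(-2513) = (-2373 + (-78 - 127*√11)/(39 + 42*√11))*(-2513) = 5963349 - 2513*(-78 - 127*√11)/(39 + 42*√11)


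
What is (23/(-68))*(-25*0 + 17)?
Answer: -23/4 ≈ -5.7500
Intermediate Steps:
(23/(-68))*(-25*0 + 17) = (23*(-1/68))*(0 + 17) = -23/68*17 = -23/4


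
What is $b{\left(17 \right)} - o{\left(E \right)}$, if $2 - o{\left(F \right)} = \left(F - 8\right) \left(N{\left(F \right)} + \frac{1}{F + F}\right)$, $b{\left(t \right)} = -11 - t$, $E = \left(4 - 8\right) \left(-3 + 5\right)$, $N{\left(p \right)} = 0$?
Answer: $-29$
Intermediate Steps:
$E = -8$ ($E = \left(-4\right) 2 = -8$)
$o{\left(F \right)} = 2 - \frac{-8 + F}{2 F}$ ($o{\left(F \right)} = 2 - \left(F - 8\right) \left(0 + \frac{1}{F + F}\right) = 2 - \left(-8 + F\right) \left(0 + \frac{1}{2 F}\right) = 2 - \left(-8 + F\right) \frac{1}{2 F} = 2 - \frac{-8 + F}{2 F}$)
$b{\left(17 \right)} - o{\left(E \right)} = \left(-11 - 17\right) - \left(\frac{3}{2} + \frac{4}{-8}\right) = \left(-11 - 17\right) - \left(\frac{3}{2} + 4 \left(- \frac{1}{8}\right)\right) = -28 - \left(\frac{3}{2} - \frac{1}{2}\right) = -28 - 1 = -29$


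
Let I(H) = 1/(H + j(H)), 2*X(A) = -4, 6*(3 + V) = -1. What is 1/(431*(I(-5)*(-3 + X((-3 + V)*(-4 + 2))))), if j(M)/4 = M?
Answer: 5/431 ≈ 0.011601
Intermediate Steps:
V = -19/6 (V = -3 + (⅙)*(-1) = -3 - ⅙ = -19/6 ≈ -3.1667)
j(M) = 4*M
X(A) = -2 (X(A) = (½)*(-4) = -2)
I(H) = 1/(5*H) (I(H) = 1/(H + 4*H) = 1/(5*H))
1/(431*(I(-5)*(-3 + X((-3 + V)*(-4 + 2))))) = 1/(431*(((⅕)/(-5))*(-3 - 2))) = 1/(431*(((⅕)*(-⅕))*(-5))) = 1/(431*(-1/25*(-5))) = 1/(431*(⅕)) = 1/(431/5) = 5/431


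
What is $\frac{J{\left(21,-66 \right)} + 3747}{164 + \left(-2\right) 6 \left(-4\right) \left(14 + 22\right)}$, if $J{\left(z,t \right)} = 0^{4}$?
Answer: $\frac{3747}{1892} \approx 1.9804$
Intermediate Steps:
$J{\left(z,t \right)} = 0$
$\frac{J{\left(21,-66 \right)} + 3747}{164 + \left(-2\right) 6 \left(-4\right) \left(14 + 22\right)} = \frac{0 + 3747}{164 + \left(-2\right) 6 \left(-4\right) \left(14 + 22\right)} = \frac{3747}{164 + \left(-12\right) \left(-4\right) 36} = \frac{3747}{164 + 48 \cdot 36} = \frac{3747}{164 + 1728} = \frac{3747}{1892}$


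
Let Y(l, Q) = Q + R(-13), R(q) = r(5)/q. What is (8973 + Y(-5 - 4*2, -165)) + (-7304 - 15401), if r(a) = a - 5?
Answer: -13897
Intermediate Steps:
r(a) = -5 + a
R(q) = 0 (R(q) = (-5 + 5)/q = 0/q = 0)
Y(l, Q) = Q (Y(l, Q) = Q + 0 = Q)
(8973 + Y(-5 - 4*2, -165)) + (-7304 - 15401) = (8973 - 165) + (-7304 - 15401) = 8808 - 22705 = -13897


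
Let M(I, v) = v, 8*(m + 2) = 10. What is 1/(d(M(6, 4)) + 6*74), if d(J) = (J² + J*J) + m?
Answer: 4/1901 ≈ 0.0021042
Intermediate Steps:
m = -¾ (m = -2 + (⅛)*10 = -2 + 5/4 = -¾ ≈ -0.75000)
d(J) = -¾ + 2*J² (d(J) = (J² + J*J) - ¾ = (J² + J²) - ¾ = 2*J² - ¾ = -¾ + 2*J²)
1/(d(M(6, 4)) + 6*74) = 1/((-¾ + 2*4²) + 6*74) = 1/((-¾ + 2*16) + 444) = 1/((-¾ + 32) + 444) = 1/(125/4 + 444) = 1/(1901/4) = 4/1901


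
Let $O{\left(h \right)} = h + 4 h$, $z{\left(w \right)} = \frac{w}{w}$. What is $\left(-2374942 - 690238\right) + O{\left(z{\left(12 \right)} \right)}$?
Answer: $-3065175$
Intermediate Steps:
$z{\left(w \right)} = 1$
$O{\left(h \right)} = 5 h$
$\left(-2374942 - 690238\right) + O{\left(z{\left(12 \right)} \right)} = \left(-2374942 - 690238\right) + 5 \cdot 1 = -3065180 + 5 = -3065175$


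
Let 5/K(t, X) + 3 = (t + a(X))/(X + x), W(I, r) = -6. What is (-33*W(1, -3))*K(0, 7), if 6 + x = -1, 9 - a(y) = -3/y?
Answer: 0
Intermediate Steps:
a(y) = 9 + 3/y (a(y) = 9 - (-3)/y = 9 + 3/y)
x = -7 (x = -6 - 1 = -7)
K(t, X) = 5/(-3 + (9 + t + 3/X)/(-7 + X)) (K(t, X) = 5/(-3 + (t + (9 + 3/X))/(X - 7)) = 5/(-3 + (9 + t + 3/X)/(-7 + X)))
(-33*W(1, -3))*K(0, 7) = (-33*(-6))*(5*7*(-7 + 7)/(3 + 7*(30 + 0 - 3*7))) = 198*(5*7*0/(3 + 7*(30 + 0 - 21))) = 198*(5*7*0/(3 + 7*9)) = 198*(5*7*0/(3 + 63)) = 198*(5*7*0/66) = 198*(5*7*(1/66)*0) = 198*0 = 0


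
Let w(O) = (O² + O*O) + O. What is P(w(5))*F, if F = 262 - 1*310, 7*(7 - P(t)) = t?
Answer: 288/7 ≈ 41.143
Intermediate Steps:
w(O) = O + 2*O² (w(O) = (O² + O²) + O = 2*O² + O = O + 2*O²)
P(t) = 7 - t/7
F = -48 (F = 262 - 310 = -48)
P(w(5))*F = (7 - 5*(1 + 2*5)/7)*(-48) = (7 - 5*(1 + 10)/7)*(-48) = (7 - 5*11/7)*(-48) = (7 - ⅐*55)*(-48) = (7 - 55/7)*(-48) = -6/7*(-48) = 288/7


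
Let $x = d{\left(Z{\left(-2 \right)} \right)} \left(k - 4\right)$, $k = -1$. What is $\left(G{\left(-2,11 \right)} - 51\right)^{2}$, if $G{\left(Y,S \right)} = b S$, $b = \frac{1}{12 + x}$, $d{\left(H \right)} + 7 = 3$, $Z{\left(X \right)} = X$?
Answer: $\frac{2627641}{1024} \approx 2566.1$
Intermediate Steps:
$d{\left(H \right)} = -4$ ($d{\left(H \right)} = -7 + 3 = -4$)
$x = 20$ ($x = - 4 \left(-1 - 4\right) = \left(-4\right) \left(-5\right) = 20$)
$b = \frac{1}{32}$ ($b = \frac{1}{12 + 20} = \frac{1}{32} \approx 0.03125$)
$G{\left(Y,S \right)} = \frac{S}{32}$
$\left(G{\left(-2,11 \right)} - 51\right)^{2} = \left(\frac{1}{32} \cdot 11 - 51\right)^{2} = \left(\frac{11}{32} - 51\right)^{2} = \left(- \frac{1621}{32}\right)^{2} = \frac{2627641}{1024}$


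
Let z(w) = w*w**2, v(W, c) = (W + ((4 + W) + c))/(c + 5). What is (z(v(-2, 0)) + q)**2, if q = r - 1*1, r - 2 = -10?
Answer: 81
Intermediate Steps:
v(W, c) = (4 + c + 2*W)/(5 + c) (v(W, c) = (W + (4 + W + c))/(5 + c) = (4 + c + 2*W)/(5 + c))
z(w) = w**3
r = -8 (r = 2 - 10 = -8)
q = -9 (q = -8 - 1*1 = -8 - 1 = -9)
(z(v(-2, 0)) + q)**2 = (((4 + 0 + 2*(-2))/(5 + 0))**3 - 9)**2 = (((4 + 0 - 4)/5)**3 - 9)**2 = (((1/5)*0)**3 - 9)**2 = (0**3 - 9)**2 = (0 - 9)**2 = (-9)**2 = 81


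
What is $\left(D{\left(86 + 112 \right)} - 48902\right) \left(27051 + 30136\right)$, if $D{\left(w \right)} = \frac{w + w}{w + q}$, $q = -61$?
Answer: $- \frac{383105892286}{137} \approx -2.7964 \cdot 10^{9}$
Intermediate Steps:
$D{\left(w \right)} = \frac{2 w}{-61 + w}$ ($D{\left(w \right)} = \frac{w + w}{w - 61} = \frac{2 w}{-61 + w}$)
$\left(D{\left(86 + 112 \right)} - 48902\right) \left(27051 + 30136\right) = \left(\frac{2 \left(86 + 112\right)}{-61 + \left(86 + 112\right)} - 48902\right) \left(27051 + 30136\right) = \left(2 \cdot 198 \frac{1}{-61 + 198} - 48902\right) 57187 = \left(2 \cdot 198 \cdot \frac{1}{137} - 48902\right) 57187 = \left(\frac{396}{137} - 48902\right) 57187 = \left(- \frac{6699178}{137}\right) 57187 = - \frac{383105892286}{137}$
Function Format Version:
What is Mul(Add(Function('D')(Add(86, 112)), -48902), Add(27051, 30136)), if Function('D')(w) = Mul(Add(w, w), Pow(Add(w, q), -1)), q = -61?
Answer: Rational(-383105892286, 137) ≈ -2.7964e+9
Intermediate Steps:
Function('D')(w) = Mul(2, w, Pow(Add(-61, w), -1)) (Function('D')(w) = Mul(Add(w, w), Pow(Add(w, -61), -1)) = Mul(Mul(2, w), Pow(Add(-61, w), -1)) = Mul(2, w, Pow(Add(-61, w), -1)))
Mul(Add(Function('D')(Add(86, 112)), -48902), Add(27051, 30136)) = Mul(Add(Mul(2, Add(86, 112), Pow(Add(-61, Add(86, 112)), -1)), -48902), Add(27051, 30136)) = Mul(Add(Mul(2, 198, Pow(Add(-61, 198), -1)), -48902), 57187) = Mul(Add(Mul(2, 198, Pow(137, -1)), -48902), 57187) = Mul(Add(Mul(2, 198, Rational(1, 137)), -48902), 57187) = Mul(Add(Rational(396, 137), -48902), 57187) = Mul(Rational(-6699178, 137), 57187) = Rational(-383105892286, 137)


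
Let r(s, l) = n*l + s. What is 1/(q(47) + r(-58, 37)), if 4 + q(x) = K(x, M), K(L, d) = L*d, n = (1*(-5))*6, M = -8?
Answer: -1/1548 ≈ -0.00064600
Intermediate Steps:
n = -30 (n = -5*6 = -30)
r(s, l) = s - 30*l (r(s, l) = -30*l + s = s - 30*l)
q(x) = -4 - 8*x (q(x) = -4 + x*(-8) = -4 - 8*x)
1/(q(47) + r(-58, 37)) = 1/((-4 - 8*47) + (-58 - 30*37)) = 1/((-4 - 376) + (-58 - 1110)) = 1/(-380 - 1168) = 1/(-1548) = -1/1548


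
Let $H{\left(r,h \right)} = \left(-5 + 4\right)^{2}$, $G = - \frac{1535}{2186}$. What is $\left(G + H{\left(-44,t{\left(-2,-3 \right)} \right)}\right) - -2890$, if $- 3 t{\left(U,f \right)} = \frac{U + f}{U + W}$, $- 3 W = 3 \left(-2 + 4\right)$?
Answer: $\frac{6318191}{2186} \approx 2890.3$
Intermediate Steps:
$G = - \frac{1535}{2186}$ ($G = \left(-1535\right) \frac{1}{2186} = - \frac{1535}{2186} \approx -0.7022$)
$W = -2$ ($W = - \frac{3 \left(-2 + 4\right)}{3} = - \frac{3 \cdot 2}{3} = \left(- \frac{1}{3}\right) 6 = -2$)
$t{\left(U,f \right)} = - \frac{U + f}{3 \left(-2 + U\right)}$ ($t{\left(U,f \right)} = - \frac{\left(U + f\right) \frac{1}{U - 2}}{3} = - \frac{\left(U + f\right) \frac{1}{-2 + U}}{3} = - \frac{\frac{1}{-2 + U} \left(U + f\right)}{3} = - \frac{U + f}{3 \left(-2 + U\right)}$)
$H{\left(r,h \right)} = 1$ ($H{\left(r,h \right)} = \left(-1\right)^{2} = 1$)
$\left(G + H{\left(-44,t{\left(-2,-3 \right)} \right)}\right) - -2890 = \left(- \frac{1535}{2186} + 1\right) - -2890 = \frac{651}{2186} + 2890 = \frac{6318191}{2186}$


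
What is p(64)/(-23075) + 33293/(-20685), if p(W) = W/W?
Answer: -779956/484575 ≈ -1.6096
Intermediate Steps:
p(W) = 1
p(64)/(-23075) + 33293/(-20685) = 1/(-23075) + 33293/(-20685) = 1*(-1/23075) + 33293*(-1/20685) = -1/23075 - 169/105 = -779956/484575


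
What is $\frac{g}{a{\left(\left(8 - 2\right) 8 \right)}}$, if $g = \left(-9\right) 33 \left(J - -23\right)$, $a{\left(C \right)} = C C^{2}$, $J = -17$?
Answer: $- \frac{33}{2048} \approx -0.016113$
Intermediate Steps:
$a{\left(C \right)} = C^{3}$
$g = -1782$ ($g = \left(-9\right) 33 \left(-17 - -23\right) = - 297 \left(-17 + 23\right) = \left(-297\right) 6 = -1782$)
$\frac{g}{a{\left(\left(8 - 2\right) 8 \right)}} = - \frac{1782}{\left(\left(8 - 2\right) 8\right)^{3}} = - \frac{1782}{\left(6 \cdot 8\right)^{3}} = - \frac{1782}{48^{3}} = - \frac{1782}{110592} = \left(-1782\right) \frac{1}{110592} = - \frac{33}{2048}$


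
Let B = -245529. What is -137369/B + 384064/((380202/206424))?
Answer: 3244266335107247/15558436143 ≈ 2.0852e+5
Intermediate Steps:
-137369/B + 384064/((380202/206424)) = -137369/(-245529) + 384064/((380202/206424)) = -137369*(-1/245529) + 384064/((380202*(1/206424))) = 137369/245529 + 384064/(63367/34404) = 137369/245529 + 384064*(34404/63367) = 137369/245529 + 13213337856/63367 = 3244266335107247/15558436143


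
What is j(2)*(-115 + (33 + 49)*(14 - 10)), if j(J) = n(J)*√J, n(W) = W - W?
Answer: 0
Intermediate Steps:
n(W) = 0
j(J) = 0 (j(J) = 0*√J = 0)
j(2)*(-115 + (33 + 49)*(14 - 10)) = 0*(-115 + (33 + 49)*(14 - 10)) = 0*(-115 + 82*4) = 0*(-115 + 328) = 0*213 = 0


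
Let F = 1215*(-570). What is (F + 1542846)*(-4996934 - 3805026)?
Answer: -7484271380160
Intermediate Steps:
F = -692550
(F + 1542846)*(-4996934 - 3805026) = (-692550 + 1542846)*(-4996934 - 3805026) = 850296*(-8801960) = -7484271380160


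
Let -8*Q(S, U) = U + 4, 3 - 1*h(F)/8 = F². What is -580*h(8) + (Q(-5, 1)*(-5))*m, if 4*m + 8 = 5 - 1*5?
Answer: 1132135/4 ≈ 2.8303e+5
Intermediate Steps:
h(F) = 24 - 8*F²
m = -2 (m = -2 + (5 - 1*5)/4 = -2 + (5 - 5)/4 = -2 + (¼)*0 = -2 + 0 = -2)
Q(S, U) = -½ - U/8 (Q(S, U) = -(U + 4)/8 = -(4 + U)/8 = -½ - U/8)
-580*h(8) + (Q(-5, 1)*(-5))*m = -580*(24 - 8*8²) + ((-½ - ⅛*1)*(-5))*(-2) = -580*(24 - 8*64) + ((-½ - ⅛)*(-5))*(-2) = -580*(24 - 512) - 5/8*(-5)*(-2) = -580*(-488) + (25/8)*(-2) = 283040 - 25/4 = 1132135/4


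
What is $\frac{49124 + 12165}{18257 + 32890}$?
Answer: $\frac{61289}{51147} \approx 1.1983$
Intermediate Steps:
$\frac{49124 + 12165}{18257 + 32890} = \frac{61289}{51147}$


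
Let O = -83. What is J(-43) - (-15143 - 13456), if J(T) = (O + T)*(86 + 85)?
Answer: 7053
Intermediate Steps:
J(T) = -14193 + 171*T (J(T) = (-83 + T)*(86 + 85) = (-83 + T)*171 = -14193 + 171*T)
J(-43) - (-15143 - 13456) = (-14193 + 171*(-43)) - (-15143 - 13456) = (-14193 - 7353) - 1*(-28599) = -21546 + 28599 = 7053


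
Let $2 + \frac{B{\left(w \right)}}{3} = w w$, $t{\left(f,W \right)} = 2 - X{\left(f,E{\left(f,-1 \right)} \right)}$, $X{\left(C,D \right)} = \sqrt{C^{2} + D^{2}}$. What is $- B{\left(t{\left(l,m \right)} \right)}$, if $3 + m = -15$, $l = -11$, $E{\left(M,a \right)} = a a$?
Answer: $-372 + 12 \sqrt{122} \approx -239.46$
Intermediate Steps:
$E{\left(M,a \right)} = a^{2}$
$m = -18$ ($m = -3 - 15 = -18$)
$t{\left(f,W \right)} = 2 - \sqrt{1 + f^{2}}$ ($t{\left(f,W \right)} = 2 - \sqrt{f^{2} + \left(\left(-1\right)^{2}\right)^{2}} = 2 - \sqrt{f^{2} + 1^{2}} = 2 - \sqrt{f^{2} + 1} = 2 - \sqrt{1 + f^{2}}$)
$B{\left(w \right)} = -6 + 3 w^{2}$ ($B{\left(w \right)} = -6 + 3 w w = -6 + 3 w^{2}$)
$- B{\left(t{\left(l,m \right)} \right)} = - (-6 + 3 \left(2 - \sqrt{1 + \left(-11\right)^{2}}\right)^{2}) = - (-6 + 3 \left(2 - \sqrt{1 + 121}\right)^{2}) = - (-6 + 3 \left(2 - \sqrt{122}\right)^{2}) = 6 - 3 \left(2 - \sqrt{122}\right)^{2}$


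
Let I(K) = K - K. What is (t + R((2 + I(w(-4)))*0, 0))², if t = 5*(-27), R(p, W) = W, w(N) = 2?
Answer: 18225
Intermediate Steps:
I(K) = 0
t = -135
(t + R((2 + I(w(-4)))*0, 0))² = (-135 + 0)² = (-135)² = 18225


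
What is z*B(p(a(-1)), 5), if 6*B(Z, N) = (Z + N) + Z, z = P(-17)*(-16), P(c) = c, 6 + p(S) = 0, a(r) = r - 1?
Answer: -952/3 ≈ -317.33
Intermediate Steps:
a(r) = -1 + r
p(S) = -6 (p(S) = -6 + 0 = -6)
z = 272 (z = -17*(-16) = 272)
B(Z, N) = Z/3 + N/6 (B(Z, N) = ((Z + N) + Z)/6 = ((N + Z) + Z)/6 = (N + 2*Z)/6 = Z/3 + N/6)
z*B(p(a(-1)), 5) = 272*((1/3)*(-6) + (1/6)*5) = 272*(-2 + 5/6) = 272*(-7/6) = -952/3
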